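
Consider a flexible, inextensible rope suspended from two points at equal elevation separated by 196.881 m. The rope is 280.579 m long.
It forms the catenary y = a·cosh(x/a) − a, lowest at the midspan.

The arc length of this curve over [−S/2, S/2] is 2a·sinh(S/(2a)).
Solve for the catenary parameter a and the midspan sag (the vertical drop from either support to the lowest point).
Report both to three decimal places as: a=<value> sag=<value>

a=65.237 sag=89.479

seed: a₀ = √(S³/(24(L−S))) = √(196.881³/(24·83.698)) = 61.637150
iter 1: u=1.597097  f(a)=+1.135e+01  f'(a)=-3.475e+00  a ← 61.637150 − (+1.135e+01/-3.475e+00) = 64.902516
iter 2: u=1.516744  f(a)=+9.640e-01  f'(a)=-2.907e+00  a ← 64.902516 − (+9.640e-01/-2.907e+00) = 65.234111
iter 3: u=1.509034  f(a)=+8.387e-03  f'(a)=-2.857e+00  a ← 65.234111 − (+8.387e-03/-2.857e+00) = 65.237047
iter 4: u=1.508966  f(a)=+6.469e-07  f'(a)=-2.856e+00  a ← 65.237047 − (+6.469e-07/-2.856e+00) = 65.237047
iter 5: u=1.508966  f(a)=+5.684e-14  f'(a)=-2.856e+00  a ← 65.237047 − (+5.684e-14/-2.856e+00) = 65.237047
converged: |Δa| < 1e-12 after 5 iterations
sag = a·(cosh(S/(2a)) − 1) = 65.237047·(cosh(1.508966) − 1) = 89.478874
T_max/T_min = cosh(S/(2a)) = 2.371596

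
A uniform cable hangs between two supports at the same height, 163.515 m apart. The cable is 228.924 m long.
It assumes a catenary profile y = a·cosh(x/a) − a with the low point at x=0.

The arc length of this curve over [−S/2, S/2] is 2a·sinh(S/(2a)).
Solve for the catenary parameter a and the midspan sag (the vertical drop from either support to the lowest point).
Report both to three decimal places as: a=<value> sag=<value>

seed: a₀ = √(S³/(24(L−S))) = √(163.515³/(24·65.409)) = 52.773029
iter 1: u=1.549229  f(a)=+8.313e+00  f'(a)=-3.127e+00  a ← 52.773029 − (+8.313e+00/-3.127e+00) = 55.431437
iter 2: u=1.474930  f(a)=+6.695e-01  f'(a)=-2.642e+00  a ← 55.431437 − (+6.695e-01/-2.642e+00) = 55.684825
iter 3: u=1.468219  f(a)=+5.182e-03  f'(a)=-2.601e+00  a ← 55.684825 − (+5.182e-03/-2.601e+00) = 55.686817
iter 4: u=1.468166  f(a)=+3.157e-07  f'(a)=-2.601e+00  a ← 55.686817 − (+3.157e-07/-2.601e+00) = 55.686817
iter 5: u=1.468166  f(a)=+2.842e-14  f'(a)=-2.601e+00  a ← 55.686817 − (+2.842e-14/-2.601e+00) = 55.686817
converged: |Δa| < 1e-12 after 5 iterations
sag = a·(cosh(S/(2a)) − 1) = 55.686817·(cosh(1.468166) − 1) = 71.602503
T_max/T_min = cosh(S/(2a)) = 2.285807

a=55.687 sag=71.603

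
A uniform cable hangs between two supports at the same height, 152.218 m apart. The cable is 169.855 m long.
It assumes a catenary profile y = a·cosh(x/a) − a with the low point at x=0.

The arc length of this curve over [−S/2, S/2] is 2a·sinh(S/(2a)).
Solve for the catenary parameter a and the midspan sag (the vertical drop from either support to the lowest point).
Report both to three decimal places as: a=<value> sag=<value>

a=92.827 sag=32.988

seed: a₀ = √(S³/(24(L−S))) = √(152.218³/(24·17.637)) = 91.281137
iter 1: u=0.833787  f(a)=+6.233e-01  f'(a)=-4.140e-01  a ← 91.281137 − (+6.233e-01/-4.140e-01) = 92.786811
iter 2: u=0.820257  f(a)=+1.576e-02  f'(a)=-3.933e-01  a ← 92.786811 − (+1.576e-02/-3.933e-01) = 92.826876
iter 3: u=0.819903  f(a)=+1.065e-05  f'(a)=-3.927e-01  a ← 92.826876 − (+1.065e-05/-3.927e-01) = 92.826904
iter 4: u=0.819902  f(a)=+4.860e-12  f'(a)=-3.927e-01  a ← 92.826904 − (+4.860e-12/-3.927e-01) = 92.826904
converged: |Δa| < 1e-12 after 4 iterations
sag = a·(cosh(S/(2a)) − 1) = 92.826904·(cosh(0.819902) − 1) = 32.988494
T_max/T_min = cosh(S/(2a)) = 1.355376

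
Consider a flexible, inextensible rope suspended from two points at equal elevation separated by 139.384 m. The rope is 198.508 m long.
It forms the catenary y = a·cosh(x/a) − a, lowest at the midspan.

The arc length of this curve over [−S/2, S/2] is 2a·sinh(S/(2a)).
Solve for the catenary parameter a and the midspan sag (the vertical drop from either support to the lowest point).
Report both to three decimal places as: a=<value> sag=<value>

seed: a₀ = √(S³/(24(L−S))) = √(139.384³/(24·59.124)) = 43.684952
iter 1: u=1.595332  f(a)=+7.996e+00  f'(a)=-3.461e+00  a ← 43.684952 − (+7.996e+00/-3.461e+00) = 45.995051
iter 2: u=1.515206  f(a)=+6.781e-01  f'(a)=-2.897e+00  a ← 45.995051 − (+6.781e-01/-2.897e+00) = 46.229100
iter 3: u=1.507535  f(a)=+5.874e-03  f'(a)=-2.847e+00  a ← 46.229100 − (+5.874e-03/-2.847e+00) = 46.231163
iter 4: u=1.507468  f(a)=+4.493e-07  f'(a)=-2.847e+00  a ← 46.231163 − (+4.493e-07/-2.847e+00) = 46.231163
iter 5: u=1.507468  f(a)=+0.000e+00  f'(a)=-2.847e+00  a ← 46.231163 − (+0.000e+00/-2.847e+00) = 46.231163
converged: |Δa| < 1e-12 after 5 iterations
sag = a·(cosh(S/(2a)) − 1) = 46.231163·(cosh(1.507468) − 1) = 63.261654
T_max/T_min = cosh(S/(2a)) = 2.368377

a=46.231 sag=63.262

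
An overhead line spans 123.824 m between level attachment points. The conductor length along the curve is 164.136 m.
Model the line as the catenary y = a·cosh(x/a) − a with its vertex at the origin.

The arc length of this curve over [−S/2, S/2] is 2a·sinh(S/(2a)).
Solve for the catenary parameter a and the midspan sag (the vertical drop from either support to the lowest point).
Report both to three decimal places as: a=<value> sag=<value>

seed: a₀ = √(S³/(24(L−S))) = √(123.824³/(24·40.312)) = 44.298034
iter 1: u=1.397624  f(a)=+4.125e+00  f'(a)=-2.201e+00  a ← 44.298034 − (+4.125e+00/-2.201e+00) = 46.172108
iter 2: u=1.340896  f(a)=+2.762e-01  f'(a)=-1.915e+00  a ← 46.172108 − (+2.762e-01/-1.915e+00) = 46.316322
iter 3: u=1.336721  f(a)=+1.435e-03  f'(a)=-1.896e+00  a ← 46.316322 − (+1.435e-03/-1.896e+00) = 46.317079
iter 4: u=1.336699  f(a)=+3.918e-08  f'(a)=-1.896e+00  a ← 46.317079 − (+3.918e-08/-1.896e+00) = 46.317079
iter 5: u=1.336699  f(a)=+0.000e+00  f'(a)=-1.896e+00  a ← 46.317079 − (+0.000e+00/-1.896e+00) = 46.317079
converged: |Δa| < 1e-12 after 5 iterations
sag = a·(cosh(S/(2a)) − 1) = 46.317079·(cosh(1.336699) − 1) = 47.918946
T_max/T_min = cosh(S/(2a)) = 2.034585

a=46.317 sag=47.919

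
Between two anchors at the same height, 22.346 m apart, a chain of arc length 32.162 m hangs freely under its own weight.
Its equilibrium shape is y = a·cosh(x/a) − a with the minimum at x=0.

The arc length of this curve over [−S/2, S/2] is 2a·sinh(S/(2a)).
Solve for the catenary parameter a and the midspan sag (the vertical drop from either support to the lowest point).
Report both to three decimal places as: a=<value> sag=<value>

seed: a₀ = √(S³/(24(L−S))) = √(22.346³/(24·9.816)) = 6.882192
iter 1: u=1.623465  f(a)=+1.378e+00  f'(a)=-3.679e+00  a ← 6.882192 − (+1.378e+00/-3.679e+00) = 7.256720
iter 2: u=1.539676  f(a)=+1.205e-01  f'(a)=-3.061e+00  a ← 7.256720 − (+1.205e-01/-3.061e+00) = 7.296072
iter 3: u=1.531372  f(a)=+1.116e-03  f'(a)=-3.005e+00  a ← 7.296072 − (+1.116e-03/-3.005e+00) = 7.296443
iter 4: u=1.531294  f(a)=+9.769e-08  f'(a)=-3.004e+00  a ← 7.296443 − (+9.769e-08/-3.004e+00) = 7.296443
iter 5: u=1.531294  f(a)=+1.421e-14  f'(a)=-3.004e+00  a ← 7.296443 − (+1.421e-14/-3.004e+00) = 7.296443
converged: |Δa| < 1e-12 after 5 iterations
sag = a·(cosh(S/(2a)) − 1) = 7.296443·(cosh(1.531294) − 1) = 10.362454
T_max/T_min = cosh(S/(2a)) = 2.420206

a=7.296 sag=10.362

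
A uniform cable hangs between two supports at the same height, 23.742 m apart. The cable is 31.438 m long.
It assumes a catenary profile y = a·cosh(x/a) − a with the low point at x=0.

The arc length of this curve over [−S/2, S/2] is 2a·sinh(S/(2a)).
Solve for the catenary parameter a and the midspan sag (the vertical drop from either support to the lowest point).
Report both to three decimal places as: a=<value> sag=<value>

seed: a₀ = √(S³/(24(L−S))) = √(23.742³/(24·7.696)) = 8.512121
iter 1: u=1.394599  f(a)=+7.840e-01  f'(a)=-2.185e+00  a ← 8.512121 − (+7.840e-01/-2.185e+00) = 8.870893
iter 2: u=1.338197  f(a)=+5.229e-02  f'(a)=-1.903e+00  a ← 8.870893 − (+5.229e-02/-1.903e+00) = 8.898377
iter 3: u=1.334063  f(a)=+2.694e-04  f'(a)=-1.883e+00  a ← 8.898377 − (+2.694e-04/-1.883e+00) = 8.898520
iter 4: u=1.334042  f(a)=+7.231e-09  f'(a)=-1.883e+00  a ← 8.898520 − (+7.231e-09/-1.883e+00) = 8.898520
iter 5: u=1.334042  f(a)=+0.000e+00  f'(a)=-1.883e+00  a ← 8.898520 − (+0.000e+00/-1.883e+00) = 8.898520
converged: |Δa| < 1e-12 after 5 iterations
sag = a·(cosh(S/(2a)) − 1) = 8.898520·(cosh(1.334042) − 1) = 9.164442
T_max/T_min = cosh(S/(2a)) = 2.029884

a=8.899 sag=9.164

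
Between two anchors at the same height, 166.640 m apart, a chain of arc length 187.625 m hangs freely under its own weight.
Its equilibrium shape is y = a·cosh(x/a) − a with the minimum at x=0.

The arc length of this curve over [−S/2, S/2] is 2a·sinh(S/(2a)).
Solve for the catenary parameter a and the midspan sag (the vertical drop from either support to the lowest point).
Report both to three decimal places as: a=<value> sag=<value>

seed: a₀ = √(S³/(24(L−S))) = √(166.640³/(24·20.985)) = 95.853677
iter 1: u=0.869242  f(a)=+8.072e-01  f'(a)=-4.718e-01  a ← 95.853677 − (+8.072e-01/-4.718e-01) = 97.564426
iter 2: u=0.854000  f(a)=+2.212e-02  f'(a)=-4.463e-01  a ← 97.564426 − (+2.212e-02/-4.463e-01) = 97.613982
iter 3: u=0.853566  f(a)=+1.764e-05  f'(a)=-4.456e-01  a ← 97.613982 − (+1.764e-05/-4.456e-01) = 97.614022
iter 4: u=0.853566  f(a)=+1.125e-11  f'(a)=-4.456e-01  a ← 97.614022 − (+1.125e-11/-4.456e-01) = 97.614022
converged: |Δa| < 1e-12 after 4 iterations
sag = a·(cosh(S/(2a)) − 1) = 97.614022·(cosh(0.853566) − 1) = 37.771658
T_max/T_min = cosh(S/(2a)) = 1.386949

a=97.614 sag=37.772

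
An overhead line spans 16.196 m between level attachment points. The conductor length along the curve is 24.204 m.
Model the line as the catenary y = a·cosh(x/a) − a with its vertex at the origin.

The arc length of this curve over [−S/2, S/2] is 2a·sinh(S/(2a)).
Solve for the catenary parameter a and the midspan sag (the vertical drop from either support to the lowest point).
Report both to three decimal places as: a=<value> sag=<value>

seed: a₀ = √(S³/(24(L−S))) = √(16.196³/(24·8.008)) = 4.701582
iter 1: u=1.722399  f(a)=+1.275e+00  f'(a)=-4.530e+00  a ← 4.701582 − (+1.275e+00/-4.530e+00) = 4.983090
iter 2: u=1.625096  f(a)=+1.235e-01  f'(a)=-3.692e+00  a ← 4.983090 − (+1.235e-01/-3.692e+00) = 5.016548
iter 3: u=1.614257  f(a)=+1.433e-03  f'(a)=-3.606e+00  a ← 5.016548 − (+1.433e-03/-3.606e+00) = 5.016945
iter 4: u=1.614130  f(a)=+1.978e-07  f'(a)=-3.605e+00  a ← 5.016945 − (+1.978e-07/-3.605e+00) = 5.016945
iter 5: u=1.614130  f(a)=+0.000e+00  f'(a)=-3.605e+00  a ← 5.016945 − (+0.000e+00/-3.605e+00) = 5.016945
converged: |Δa| < 1e-12 after 5 iterations
sag = a·(cosh(S/(2a)) − 1) = 5.016945·(cosh(1.614130) − 1) = 8.083747
T_max/T_min = cosh(S/(2a)) = 2.611289

a=5.017 sag=8.084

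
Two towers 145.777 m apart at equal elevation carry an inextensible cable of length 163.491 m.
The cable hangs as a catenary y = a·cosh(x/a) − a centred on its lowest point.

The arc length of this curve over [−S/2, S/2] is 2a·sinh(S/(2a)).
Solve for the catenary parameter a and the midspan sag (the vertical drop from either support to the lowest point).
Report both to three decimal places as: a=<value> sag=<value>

seed: a₀ = √(S³/(24(L−S))) = √(145.777³/(24·17.714)) = 85.362981
iter 1: u=0.853865  f(a)=+6.571e-01  f'(a)=-4.461e-01  a ← 85.362981 − (+6.571e-01/-4.461e-01) = 86.835962
iter 2: u=0.839381  f(a)=+1.739e-02  f'(a)=-4.228e-01  a ← 86.835962 − (+1.739e-02/-4.228e-01) = 86.877106
iter 3: u=0.838984  f(a)=+1.292e-05  f'(a)=-4.221e-01  a ← 86.877106 − (+1.292e-05/-4.221e-01) = 86.877136
iter 4: u=0.838984  f(a)=+7.134e-12  f'(a)=-4.221e-01  a ← 86.877136 − (+7.134e-12/-4.221e-01) = 86.877136
converged: |Δa| < 1e-12 after 4 iterations
sag = a·(cosh(S/(2a)) − 1) = 86.877136·(cosh(0.838984) − 1) = 32.412275
T_max/T_min = cosh(S/(2a)) = 1.373082

a=86.877 sag=32.412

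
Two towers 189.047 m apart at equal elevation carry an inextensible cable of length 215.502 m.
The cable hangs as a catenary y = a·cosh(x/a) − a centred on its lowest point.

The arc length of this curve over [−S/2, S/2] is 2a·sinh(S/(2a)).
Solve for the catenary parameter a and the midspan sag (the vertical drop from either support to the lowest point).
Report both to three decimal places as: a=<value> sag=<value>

seed: a₀ = √(S³/(24(L−S))) = √(189.047³/(24·26.455)) = 103.156163
iter 1: u=0.916315  f(a)=+1.133e+00  f'(a)=-5.573e-01  a ← 103.156163 − (+1.133e+00/-5.573e-01) = 105.189377
iter 2: u=0.898603  f(a)=+3.437e-02  f'(a)=-5.239e-01  a ← 105.189377 − (+3.437e-02/-5.239e-01) = 105.254969
iter 3: u=0.898043  f(a)=+3.381e-05  f'(a)=-5.229e-01  a ← 105.254969 − (+3.381e-05/-5.229e-01) = 105.255034
iter 4: u=0.898043  f(a)=+3.283e-11  f'(a)=-5.229e-01  a ← 105.255034 − (+3.283e-11/-5.229e-01) = 105.255034
converged: |Δa| < 1e-12 after 4 iterations
sag = a·(cosh(S/(2a)) − 1) = 105.255034·(cosh(0.898043) − 1) = 45.373317
T_max/T_min = cosh(S/(2a)) = 1.431080

a=105.255 sag=45.373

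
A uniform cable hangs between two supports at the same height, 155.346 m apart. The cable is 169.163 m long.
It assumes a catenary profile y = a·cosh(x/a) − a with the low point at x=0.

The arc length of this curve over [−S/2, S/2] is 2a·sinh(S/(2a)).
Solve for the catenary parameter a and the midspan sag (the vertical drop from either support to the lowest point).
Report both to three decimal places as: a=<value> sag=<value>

a=107.716 sag=29.239

seed: a₀ = √(S³/(24(L−S))) = √(155.346³/(24·13.817)) = 106.325544
iter 1: u=0.730521  f(a)=+3.734e-01  f'(a)=-2.740e-01  a ← 106.325544 − (+3.734e-01/-2.740e-01) = 107.688130
iter 2: u=0.721277  f(a)=+7.299e-03  f'(a)=-2.634e-01  a ← 107.688130 − (+7.299e-03/-2.634e-01) = 107.715840
iter 3: u=0.721092  f(a)=+2.912e-06  f'(a)=-2.632e-01  a ← 107.715840 − (+2.912e-06/-2.632e-01) = 107.715851
iter 4: u=0.721092  f(a)=+4.832e-13  f'(a)=-2.632e-01  a ← 107.715851 − (+4.832e-13/-2.632e-01) = 107.715851
converged: |Δa| < 1e-12 after 4 iterations
sag = a·(cosh(S/(2a)) − 1) = 107.715851·(cosh(0.721092) − 1) = 29.239378
T_max/T_min = cosh(S/(2a)) = 1.271449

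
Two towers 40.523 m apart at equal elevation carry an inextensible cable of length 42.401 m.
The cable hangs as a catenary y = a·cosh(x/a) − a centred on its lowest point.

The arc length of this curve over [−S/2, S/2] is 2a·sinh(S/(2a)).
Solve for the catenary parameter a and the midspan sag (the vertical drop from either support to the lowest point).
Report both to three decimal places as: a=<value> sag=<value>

seed: a₀ = √(S³/(24(L−S))) = √(40.523³/(24·1.878)) = 38.423681
iter 1: u=0.527318  f(a)=+2.628e-02  f'(a)=-1.005e-01  a ← 38.423681 − (+2.628e-02/-1.005e-01) = 38.685218
iter 2: u=0.523753  f(a)=+2.708e-04  f'(a)=-9.844e-02  a ← 38.685218 − (+2.708e-04/-9.844e-02) = 38.687969
iter 3: u=0.523716  f(a)=+2.940e-08  f'(a)=-9.841e-02  a ← 38.687969 − (+2.940e-08/-9.841e-02) = 38.687969
iter 4: u=0.523716  f(a)=+0.000e+00  f'(a)=-9.841e-02  a ← 38.687969 − (+0.000e+00/-9.841e-02) = 38.687969
converged: |Δa| < 1e-12 after 4 iterations
sag = a·(cosh(S/(2a)) − 1) = 38.687969·(cosh(0.523716) − 1) = 5.428016
T_max/T_min = cosh(S/(2a)) = 1.140302

a=38.688 sag=5.428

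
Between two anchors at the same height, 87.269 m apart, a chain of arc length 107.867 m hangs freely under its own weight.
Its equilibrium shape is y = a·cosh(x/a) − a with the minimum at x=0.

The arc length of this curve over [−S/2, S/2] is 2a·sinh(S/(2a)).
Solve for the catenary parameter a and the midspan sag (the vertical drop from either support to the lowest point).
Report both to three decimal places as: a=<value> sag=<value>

seed: a₀ = √(S³/(24(L−S))) = √(87.269³/(24·20.598)) = 36.666702
iter 1: u=1.190031  f(a)=+1.509e+00  f'(a)=-1.291e+00  a ← 36.666702 − (+1.509e+00/-1.291e+00) = 37.835404
iter 2: u=1.153272  f(a)=+7.513e-02  f'(a)=-1.165e+00  a ← 37.835404 − (+7.513e-02/-1.165e+00) = 37.899884
iter 3: u=1.151310  f(a)=+2.080e-04  f'(a)=-1.159e+00  a ← 37.899884 − (+2.080e-04/-1.159e+00) = 37.900064
iter 4: u=1.151304  f(a)=+1.603e-09  f'(a)=-1.159e+00  a ← 37.900064 − (+1.603e-09/-1.159e+00) = 37.900064
iter 5: u=1.151304  f(a)=+0.000e+00  f'(a)=-1.159e+00  a ← 37.900064 − (+0.000e+00/-1.159e+00) = 37.900064
converged: |Δa| < 1e-12 after 5 iterations
sag = a·(cosh(S/(2a)) − 1) = 37.900064·(cosh(1.151304) − 1) = 28.018350
T_max/T_min = cosh(S/(2a)) = 1.739269

a=37.900 sag=28.018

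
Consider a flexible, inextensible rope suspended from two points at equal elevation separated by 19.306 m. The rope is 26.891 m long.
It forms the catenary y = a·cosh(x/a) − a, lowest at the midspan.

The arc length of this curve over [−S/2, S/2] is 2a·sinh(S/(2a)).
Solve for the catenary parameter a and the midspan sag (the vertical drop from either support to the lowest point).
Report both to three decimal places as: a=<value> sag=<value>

a=6.629 sag=8.362

seed: a₀ = √(S³/(24(L−S))) = √(19.306³/(24·7.585)) = 6.287168
iter 1: u=1.535350  f(a)=+9.459e-01  f'(a)=-3.032e+00  a ← 6.287168 − (+9.459e-01/-3.032e+00) = 6.599162
iter 2: u=1.462762  f(a)=+7.497e-02  f'(a)=-2.569e+00  a ← 6.599162 − (+7.497e-02/-2.569e+00) = 6.628348
iter 3: u=1.456321  f(a)=+5.605e-04  f'(a)=-2.530e+00  a ← 6.628348 − (+5.605e-04/-2.530e+00) = 6.628569
iter 4: u=1.456272  f(a)=+3.185e-08  f'(a)=-2.530e+00  a ← 6.628569 − (+3.185e-08/-2.530e+00) = 6.628569
iter 5: u=1.456272  f(a)=+3.553e-15  f'(a)=-2.530e+00  a ← 6.628569 − (+3.553e-15/-2.530e+00) = 6.628569
converged: |Δa| < 1e-12 after 5 iterations
sag = a·(cosh(S/(2a)) − 1) = 6.628569·(cosh(1.456272) − 1) = 8.362074
T_max/T_min = cosh(S/(2a)) = 2.261520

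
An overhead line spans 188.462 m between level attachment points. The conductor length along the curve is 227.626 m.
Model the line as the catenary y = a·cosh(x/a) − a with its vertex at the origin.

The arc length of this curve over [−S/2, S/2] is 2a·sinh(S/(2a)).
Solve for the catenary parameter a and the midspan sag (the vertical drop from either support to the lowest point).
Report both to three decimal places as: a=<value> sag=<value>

seed: a₀ = √(S³/(24(L−S))) = √(188.462³/(24·39.164)) = 84.389138
iter 1: u=1.116625  f(a)=+2.515e+00  f'(a)=-1.049e+00  a ← 84.389138 − (+2.515e+00/-1.049e+00) = 86.786568
iter 2: u=1.085779  f(a)=+1.112e-01  f'(a)=-9.583e-01  a ← 86.786568 − (+1.112e-01/-9.583e-01) = 86.902578
iter 3: u=1.084329  f(a)=+2.394e-04  f'(a)=-9.542e-01  a ← 86.902578 − (+2.394e-04/-9.542e-01) = 86.902829
iter 4: u=1.084326  f(a)=+1.115e-09  f'(a)=-9.542e-01  a ← 86.902829 − (+1.115e-09/-9.542e-01) = 86.902829
iter 5: u=1.084326  f(a)=+2.842e-14  f'(a)=-9.542e-01  a ← 86.902829 − (+2.842e-14/-9.542e-01) = 86.902829
converged: |Δa| < 1e-12 after 5 iterations
sag = a·(cosh(S/(2a)) − 1) = 86.902829·(cosh(1.084326) − 1) = 56.294590
T_max/T_min = cosh(S/(2a)) = 1.647788

a=86.903 sag=56.295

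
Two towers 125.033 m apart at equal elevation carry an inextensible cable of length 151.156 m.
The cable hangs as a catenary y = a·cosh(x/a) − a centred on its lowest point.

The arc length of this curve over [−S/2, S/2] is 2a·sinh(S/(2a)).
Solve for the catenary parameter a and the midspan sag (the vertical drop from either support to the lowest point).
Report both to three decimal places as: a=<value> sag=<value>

seed: a₀ = √(S³/(24(L−S))) = √(125.033³/(24·26.123)) = 55.836711
iter 1: u=1.119631  f(a)=+1.687e+00  f'(a)=-1.058e+00  a ← 55.836711 − (+1.687e+00/-1.058e+00) = 57.430762
iter 2: u=1.088554  f(a)=+7.494e-02  f'(a)=-9.662e-01  a ← 57.430762 − (+7.494e-02/-9.662e-01) = 57.508325
iter 3: u=1.087086  f(a)=+1.631e-04  f'(a)=-9.620e-01  a ← 57.508325 − (+1.631e-04/-9.620e-01) = 57.508494
iter 4: u=1.087083  f(a)=+7.763e-10  f'(a)=-9.620e-01  a ← 57.508494 − (+7.763e-10/-9.620e-01) = 57.508494
iter 5: u=1.087083  f(a)=-2.842e-14  f'(a)=-9.620e-01  a ← 57.508494 − (-2.842e-14/-9.620e-01) = 57.508494
converged: |Δa| < 1e-12 after 5 iterations
sag = a·(cosh(S/(2a)) − 1) = 57.508494·(cosh(1.087083) − 1) = 37.461296
T_max/T_min = cosh(S/(2a)) = 1.651405

a=57.508 sag=37.461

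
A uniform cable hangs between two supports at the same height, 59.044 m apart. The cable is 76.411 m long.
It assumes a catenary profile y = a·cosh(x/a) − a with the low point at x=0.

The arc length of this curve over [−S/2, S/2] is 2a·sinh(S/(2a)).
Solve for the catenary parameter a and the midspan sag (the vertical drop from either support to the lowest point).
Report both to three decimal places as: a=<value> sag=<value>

a=23.143 sag=21.525

seed: a₀ = √(S³/(24(L−S))) = √(59.044³/(24·17.367)) = 22.222639
iter 1: u=1.328465  f(a)=+1.598e+00  f'(a)=-1.857e+00  a ← 22.222639 − (+1.598e+00/-1.857e+00) = 23.083514
iter 2: u=1.278921  f(a)=+9.758e-02  f'(a)=-1.636e+00  a ← 23.083514 − (+9.758e-02/-1.636e+00) = 23.143144
iter 3: u=1.275626  f(a)=+4.159e-04  f'(a)=-1.622e+00  a ← 23.143144 − (+4.159e-04/-1.622e+00) = 23.143400
iter 4: u=1.275612  f(a)=+7.628e-09  f'(a)=-1.622e+00  a ← 23.143400 − (+7.628e-09/-1.622e+00) = 23.143400
iter 5: u=1.275612  f(a)=+0.000e+00  f'(a)=-1.622e+00  a ← 23.143400 − (+0.000e+00/-1.622e+00) = 23.143400
converged: |Δa| < 1e-12 after 5 iterations
sag = a·(cosh(S/(2a)) − 1) = 23.143400·(cosh(1.275612) − 1) = 21.525126
T_max/T_min = cosh(S/(2a)) = 1.930076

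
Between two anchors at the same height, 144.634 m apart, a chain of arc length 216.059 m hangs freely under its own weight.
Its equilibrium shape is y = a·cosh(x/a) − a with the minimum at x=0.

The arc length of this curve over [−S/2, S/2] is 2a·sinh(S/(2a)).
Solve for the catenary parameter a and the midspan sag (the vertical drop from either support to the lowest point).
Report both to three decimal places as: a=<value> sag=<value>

a=44.827 sag=72.134

seed: a₀ = √(S³/(24(L−S))) = √(144.634³/(24·71.425)) = 42.012144
iter 1: u=1.721336  f(a)=+1.136e+01  f'(a)=-4.520e+00  a ← 42.012144 − (+1.136e+01/-4.520e+00) = 44.525150
iter 2: u=1.624183  f(a)=+1.099e+00  f'(a)=-3.684e+00  a ← 44.525150 − (+1.099e+00/-3.684e+00) = 44.823449
iter 3: u=1.613374  f(a)=+1.272e-02  f'(a)=-3.600e+00  a ← 44.823449 − (+1.272e-02/-3.600e+00) = 44.826983
iter 4: u=1.613247  f(a)=+1.748e-06  f'(a)=-3.599e+00  a ← 44.826983 − (+1.748e-06/-3.599e+00) = 44.826984
iter 5: u=1.613247  f(a)=+2.842e-14  f'(a)=-3.599e+00  a ← 44.826984 − (+2.842e-14/-3.599e+00) = 44.826984
converged: |Δa| < 1e-12 after 5 iterations
sag = a·(cosh(S/(2a)) − 1) = 44.826984·(cosh(1.613247) − 1) = 72.133827
T_max/T_min = cosh(S/(2a)) = 2.609161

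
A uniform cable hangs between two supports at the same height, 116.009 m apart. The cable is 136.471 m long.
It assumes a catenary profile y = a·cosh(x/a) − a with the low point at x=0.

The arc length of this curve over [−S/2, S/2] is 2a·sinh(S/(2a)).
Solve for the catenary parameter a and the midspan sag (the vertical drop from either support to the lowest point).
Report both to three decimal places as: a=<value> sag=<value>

seed: a₀ = √(S³/(24(L−S))) = √(116.009³/(24·20.462)) = 56.384257
iter 1: u=1.028736  f(a)=+1.110e+00  f'(a)=-8.056e-01  a ← 56.384257 − (+1.110e+00/-8.056e-01) = 57.762685
iter 2: u=1.004186  f(a)=+4.202e-02  f'(a)=-7.456e-01  a ← 57.762685 − (+4.202e-02/-7.456e-01) = 57.819045
iter 3: u=1.003208  f(a)=+6.543e-05  f'(a)=-7.433e-01  a ← 57.819045 − (+6.543e-05/-7.433e-01) = 57.819133
iter 4: u=1.003206  f(a)=+1.592e-10  f'(a)=-7.433e-01  a ← 57.819133 − (+1.592e-10/-7.433e-01) = 57.819133
iter 5: u=1.003206  f(a)=+0.000e+00  f'(a)=-7.433e-01  a ← 57.819133 − (+0.000e+00/-7.433e-01) = 57.819133
converged: |Δa| < 1e-12 after 5 iterations
sag = a·(cosh(S/(2a)) − 1) = 57.819133·(cosh(1.003206) − 1) = 31.618754
T_max/T_min = cosh(S/(2a)) = 1.546856

a=57.819 sag=31.619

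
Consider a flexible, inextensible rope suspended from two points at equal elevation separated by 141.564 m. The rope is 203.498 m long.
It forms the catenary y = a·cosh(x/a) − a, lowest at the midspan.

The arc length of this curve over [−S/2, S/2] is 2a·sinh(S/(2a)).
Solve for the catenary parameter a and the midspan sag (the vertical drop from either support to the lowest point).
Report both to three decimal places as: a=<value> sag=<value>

a=46.308 sag=65.484

seed: a₀ = √(S³/(24(L−S))) = √(141.564³/(24·61.934)) = 43.687687
iter 1: u=1.620182  f(a)=+8.656e+00  f'(a)=-3.653e+00  a ← 43.687687 − (+8.656e+00/-3.653e+00) = 46.057301
iter 2: u=1.536825  f(a)=+7.541e-01  f'(a)=-3.042e+00  a ← 46.057301 − (+7.541e-01/-3.042e+00) = 46.305233
iter 3: u=1.528596  f(a)=+6.931e-03  f'(a)=-2.986e+00  a ← 46.305233 − (+6.931e-03/-2.986e+00) = 46.307555
iter 4: u=1.528519  f(a)=+5.974e-07  f'(a)=-2.986e+00  a ← 46.307555 − (+5.974e-07/-2.986e+00) = 46.307555
iter 5: u=1.528519  f(a)=+2.842e-14  f'(a)=-2.986e+00  a ← 46.307555 − (+2.842e-14/-2.986e+00) = 46.307555
converged: |Δa| < 1e-12 after 5 iterations
sag = a·(cosh(S/(2a)) − 1) = 46.307555·(cosh(1.528519) − 1) = 65.483539
T_max/T_min = cosh(S/(2a)) = 2.414101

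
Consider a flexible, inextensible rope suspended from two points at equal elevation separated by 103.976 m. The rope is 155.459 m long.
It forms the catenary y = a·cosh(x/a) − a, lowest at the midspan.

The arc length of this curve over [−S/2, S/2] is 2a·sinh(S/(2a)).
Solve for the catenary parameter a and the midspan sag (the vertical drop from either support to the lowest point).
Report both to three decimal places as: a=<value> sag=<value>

seed: a₀ = √(S³/(24(L−S))) = √(103.976³/(24·51.483)) = 30.162137
iter 1: u=1.723618  f(a)=+8.211e+00  f'(a)=-4.542e+00  a ← 30.162137 − (+8.211e+00/-4.542e+00) = 31.970136
iter 2: u=1.626143  f(a)=+7.963e-01  f'(a)=-3.700e+00  a ← 31.970136 − (+7.963e-01/-3.700e+00) = 32.185342
iter 3: u=1.615269  f(a)=+9.263e-03  f'(a)=-3.614e+00  a ← 32.185342 − (+9.263e-03/-3.614e+00) = 32.187905
iter 4: u=1.615141  f(a)=+1.286e-06  f'(a)=-3.613e+00  a ← 32.187905 − (+1.286e-06/-3.613e+00) = 32.187905
iter 5: u=1.615141  f(a)=+2.842e-14  f'(a)=-3.613e+00  a ← 32.187905 − (+2.842e-14/-3.613e+00) = 32.187905
converged: |Δa| < 1e-12 after 5 iterations
sag = a·(cosh(S/(2a)) − 1) = 32.187905·(cosh(1.615141) − 1) = 51.942567
T_max/T_min = cosh(S/(2a)) = 2.613729

a=32.188 sag=51.943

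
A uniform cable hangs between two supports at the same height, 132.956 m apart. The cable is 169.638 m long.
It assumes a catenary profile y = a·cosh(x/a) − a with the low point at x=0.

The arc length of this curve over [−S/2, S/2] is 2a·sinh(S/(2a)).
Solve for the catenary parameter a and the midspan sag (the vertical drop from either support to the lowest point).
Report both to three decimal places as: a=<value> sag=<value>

seed: a₀ = √(S³/(24(L−S))) = √(132.956³/(24·36.682)) = 51.668968
iter 1: u=1.286614  f(a)=+3.159e+00  f'(a)=-1.669e+00  a ← 51.668968 − (+3.159e+00/-1.669e+00) = 53.561173
iter 2: u=1.241160  f(a)=+1.818e-01  f'(a)=-1.482e+00  a ← 53.561173 − (+1.818e-01/-1.482e+00) = 53.683835
iter 3: u=1.238324  f(a)=+6.837e-04  f'(a)=-1.471e+00  a ← 53.683835 − (+6.837e-04/-1.471e+00) = 53.684300
iter 4: u=1.238314  f(a)=+9.749e-09  f'(a)=-1.471e+00  a ← 53.684300 − (+9.749e-09/-1.471e+00) = 53.684300
iter 5: u=1.238314  f(a)=+2.842e-14  f'(a)=-1.471e+00  a ← 53.684300 − (+2.842e-14/-1.471e+00) = 53.684300
converged: |Δa| < 1e-12 after 5 iterations
sag = a·(cosh(S/(2a)) − 1) = 53.684300·(cosh(1.238314) − 1) = 46.696310
T_max/T_min = cosh(S/(2a)) = 1.869832

a=53.684 sag=46.696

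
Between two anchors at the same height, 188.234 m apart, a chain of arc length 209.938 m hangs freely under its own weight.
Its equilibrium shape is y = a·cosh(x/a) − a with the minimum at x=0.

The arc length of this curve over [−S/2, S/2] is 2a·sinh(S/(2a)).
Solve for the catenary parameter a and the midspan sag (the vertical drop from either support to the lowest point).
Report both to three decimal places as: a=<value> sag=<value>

a=115.062 sag=40.687

seed: a₀ = √(S³/(24(L−S))) = √(188.234³/(24·21.704)) = 113.154439
iter 1: u=0.831757  f(a)=+7.632e-01  f'(a)=-4.108e-01  a ← 113.154439 − (+7.632e-01/-4.108e-01) = 115.012302
iter 2: u=0.818321  f(a)=+1.920e-02  f'(a)=-3.904e-01  a ← 115.012302 − (+1.920e-02/-3.904e-01) = 115.061494
iter 3: u=0.817971  f(a)=+1.285e-05  f'(a)=-3.899e-01  a ← 115.061494 − (+1.285e-05/-3.899e-01) = 115.061527
iter 4: u=0.817971  f(a)=+5.770e-12  f'(a)=-3.899e-01  a ← 115.061527 − (+5.770e-12/-3.899e-01) = 115.061527
converged: |Δa| < 1e-12 after 4 iterations
sag = a·(cosh(S/(2a)) − 1) = 115.061527·(cosh(0.817971) − 1) = 40.687136
T_max/T_min = cosh(S/(2a)) = 1.353612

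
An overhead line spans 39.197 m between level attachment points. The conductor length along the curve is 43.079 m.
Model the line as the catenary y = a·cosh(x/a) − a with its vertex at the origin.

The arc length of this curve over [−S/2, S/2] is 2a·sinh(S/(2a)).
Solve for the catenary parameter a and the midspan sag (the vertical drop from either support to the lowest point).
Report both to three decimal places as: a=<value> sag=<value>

a=25.793 sag=7.811

seed: a₀ = √(S³/(24(L−S))) = √(39.197³/(24·3.882)) = 25.424116
iter 1: u=0.770863  f(a)=+1.170e-01  f'(a)=-3.239e-01  a ← 25.424116 − (+1.170e-01/-3.239e-01) = 25.785276
iter 2: u=0.760066  f(a)=+2.539e-03  f'(a)=-3.100e-01  a ← 25.785276 − (+2.539e-03/-3.100e-01) = 25.793468
iter 3: u=0.759824  f(a)=+1.255e-06  f'(a)=-3.097e-01  a ← 25.793468 − (+1.255e-06/-3.097e-01) = 25.793472
iter 4: u=0.759824  f(a)=+3.055e-13  f'(a)=-3.097e-01  a ← 25.793472 − (+3.055e-13/-3.097e-01) = 25.793472
converged: |Δa| < 1e-12 after 4 iterations
sag = a·(cosh(S/(2a)) − 1) = 25.793472·(cosh(0.759824) − 1) = 7.810892
T_max/T_min = cosh(S/(2a)) = 1.302824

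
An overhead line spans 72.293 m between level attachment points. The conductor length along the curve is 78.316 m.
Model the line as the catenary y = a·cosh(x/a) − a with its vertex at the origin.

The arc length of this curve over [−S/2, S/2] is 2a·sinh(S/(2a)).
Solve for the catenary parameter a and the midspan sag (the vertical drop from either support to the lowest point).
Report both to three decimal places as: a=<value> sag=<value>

a=51.752 sag=13.145

seed: a₀ = √(S³/(24(L−S))) = √(72.293³/(24·6.023)) = 51.124882
iter 1: u=0.707024  f(a)=+1.523e-01  f'(a)=-2.476e-01  a ← 51.124882 − (+1.523e-01/-2.476e-01) = 51.740140
iter 2: u=0.698616  f(a)=+2.794e-03  f'(a)=-2.386e-01  a ← 51.740140 − (+2.794e-03/-2.386e-01) = 51.751849
iter 3: u=0.698458  f(a)=+9.785e-07  f'(a)=-2.384e-01  a ← 51.751849 − (+9.785e-07/-2.384e-01) = 51.751853
iter 4: u=0.698458  f(a)=+1.279e-13  f'(a)=-2.384e-01  a ← 51.751853 − (+1.279e-13/-2.384e-01) = 51.751853
converged: |Δa| < 1e-12 after 4 iterations
sag = a·(cosh(S/(2a)) − 1) = 51.751853·(cosh(0.698458) − 1) = 13.145013
T_max/T_min = cosh(S/(2a)) = 1.254001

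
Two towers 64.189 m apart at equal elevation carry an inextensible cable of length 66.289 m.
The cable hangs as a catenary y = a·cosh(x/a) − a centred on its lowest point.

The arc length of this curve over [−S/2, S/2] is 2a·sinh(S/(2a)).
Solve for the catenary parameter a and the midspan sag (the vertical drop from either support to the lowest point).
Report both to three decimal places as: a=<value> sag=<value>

a=72.792 sag=7.191

seed: a₀ = √(S³/(24(L−S))) = √(64.189³/(24·2.100)) = 72.439534
iter 1: u=0.443052  f(a)=+2.071e-02  f'(a)=-5.913e-02  a ← 72.439534 − (+2.071e-02/-5.913e-02) = 72.789765
iter 2: u=0.440921  f(a)=+1.511e-04  f'(a)=-5.827e-02  a ← 72.789765 − (+1.511e-04/-5.827e-02) = 72.792359
iter 3: u=0.440905  f(a)=+8.183e-09  f'(a)=-5.826e-02  a ← 72.792359 − (+8.183e-09/-5.826e-02) = 72.792359
iter 4: u=0.440905  f(a)=-1.421e-14  f'(a)=-5.826e-02  a ← 72.792359 − (-1.421e-14/-5.826e-02) = 72.792359
converged: |Δa| < 1e-12 after 4 iterations
sag = a·(cosh(S/(2a)) − 1) = 72.792359·(cosh(0.440905) − 1) = 7.190673
T_max/T_min = cosh(S/(2a)) = 1.098783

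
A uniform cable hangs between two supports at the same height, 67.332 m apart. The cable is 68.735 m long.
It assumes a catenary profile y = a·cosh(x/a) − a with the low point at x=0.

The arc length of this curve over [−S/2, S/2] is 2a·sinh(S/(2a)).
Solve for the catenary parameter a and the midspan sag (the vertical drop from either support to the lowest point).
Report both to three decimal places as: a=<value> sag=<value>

seed: a₀ = √(S³/(24(L−S))) = √(67.332³/(24·1.403)) = 95.213343
iter 1: u=0.353585  f(a)=+8.796e-03  f'(a)=-2.984e-02  a ← 95.213343 − (+8.796e-03/-2.984e-02) = 95.508124
iter 2: u=0.352494  f(a)=+4.102e-05  f'(a)=-2.956e-02  a ← 95.508124 − (+4.102e-05/-2.956e-02) = 95.509511
iter 3: u=0.352488  f(a)=+9.012e-10  f'(a)=-2.956e-02  a ← 95.509511 − (+9.012e-10/-2.956e-02) = 95.509511
iter 4: u=0.352488  f(a)=+0.000e+00  f'(a)=-2.956e-02  a ← 95.509511 − (+0.000e+00/-2.956e-02) = 95.509511
converged: |Δa| < 1e-12 after 4 iterations
sag = a·(cosh(S/(2a)) − 1) = 95.509511·(cosh(0.352488) − 1) = 5.995128
T_max/T_min = cosh(S/(2a)) = 1.062770

a=95.510 sag=5.995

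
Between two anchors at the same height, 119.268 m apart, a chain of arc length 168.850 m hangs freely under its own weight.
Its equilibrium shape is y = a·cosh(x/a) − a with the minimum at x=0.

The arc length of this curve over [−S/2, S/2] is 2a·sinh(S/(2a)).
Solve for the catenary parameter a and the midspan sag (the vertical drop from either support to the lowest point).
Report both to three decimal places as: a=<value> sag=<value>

a=39.919 sag=53.468

seed: a₀ = √(S³/(24(L−S))) = √(119.268³/(24·49.582)) = 37.758807
iter 1: u=1.579340  f(a)=+6.564e+00  f'(a)=-3.342e+00  a ← 37.758807 − (+6.564e+00/-3.342e+00) = 39.722611
iter 2: u=1.501261  f(a)=+5.468e-01  f'(a)=-2.807e+00  a ← 39.722611 − (+5.468e-01/-2.807e+00) = 39.917445
iter 3: u=1.493933  f(a)=+4.558e-03  f'(a)=-2.760e+00  a ← 39.917445 − (+4.558e-03/-2.760e+00) = 39.919096
iter 4: u=1.493871  f(a)=+3.224e-07  f'(a)=-2.760e+00  a ← 39.919096 − (+3.224e-07/-2.760e+00) = 39.919097
iter 5: u=1.493871  f(a)=+0.000e+00  f'(a)=-2.760e+00  a ← 39.919097 − (+0.000e+00/-2.760e+00) = 39.919097
converged: |Δa| < 1e-12 after 5 iterations
sag = a·(cosh(S/(2a)) − 1) = 39.919097·(cosh(1.493871) − 1) = 53.467813
T_max/T_min = cosh(S/(2a)) = 2.339404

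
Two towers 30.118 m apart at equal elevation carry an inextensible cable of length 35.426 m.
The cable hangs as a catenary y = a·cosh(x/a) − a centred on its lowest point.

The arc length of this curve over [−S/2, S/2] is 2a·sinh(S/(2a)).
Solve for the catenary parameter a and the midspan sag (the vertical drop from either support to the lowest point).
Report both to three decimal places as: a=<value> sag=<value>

a=15.017 sag=8.205

seed: a₀ = √(S³/(24(L−S))) = √(30.118³/(24·5.308)) = 14.644283
iter 1: u=1.028319  f(a)=+2.878e-01  f'(a)=-8.045e-01  a ← 14.644283 − (+2.878e-01/-8.045e-01) = 15.002025
iter 2: u=1.003798  f(a)=+1.088e-02  f'(a)=-7.447e-01  a ← 15.002025 − (+1.088e-02/-7.447e-01) = 15.016640
iter 3: u=1.002821  f(a)=+1.692e-05  f'(a)=-7.424e-01  a ← 15.016640 − (+1.692e-05/-7.424e-01) = 15.016663
iter 4: u=1.002819  f(a)=+4.103e-11  f'(a)=-7.424e-01  a ← 15.016663 − (+4.103e-11/-7.424e-01) = 15.016663
iter 5: u=1.002819  f(a)=+1.421e-14  f'(a)=-7.424e-01  a ← 15.016663 − (+1.421e-14/-7.424e-01) = 15.016663
converged: |Δa| < 1e-12 after 5 iterations
sag = a·(cosh(S/(2a)) − 1) = 15.016663·(cosh(1.002819) − 1) = 8.205106
T_max/T_min = cosh(S/(2a)) = 1.546400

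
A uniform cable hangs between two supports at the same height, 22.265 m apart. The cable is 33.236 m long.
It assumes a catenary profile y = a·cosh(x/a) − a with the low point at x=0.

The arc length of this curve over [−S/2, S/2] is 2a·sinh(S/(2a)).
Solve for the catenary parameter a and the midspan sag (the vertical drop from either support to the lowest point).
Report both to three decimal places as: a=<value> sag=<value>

seed: a₀ = √(S³/(24(L−S))) = √(22.265³/(24·10.971)) = 6.474486
iter 1: u=1.719441  f(a)=+1.741e+00  f'(a)=-4.503e+00  a ← 6.474486 − (+1.741e+00/-4.503e+00) = 6.861086
iter 2: u=1.622557  f(a)=+1.681e-01  f'(a)=-3.672e+00  a ← 6.861086 − (+1.681e-01/-3.672e+00) = 6.906871
iter 3: u=1.611801  f(a)=+1.938e-03  f'(a)=-3.587e+00  a ← 6.906871 − (+1.938e-03/-3.587e+00) = 6.907411
iter 4: u=1.611675  f(a)=+2.640e-07  f'(a)=-3.586e+00  a ← 6.907411 − (+2.640e-07/-3.586e+00) = 6.907411
iter 5: u=1.611675  f(a)=+7.105e-15  f'(a)=-3.586e+00  a ← 6.907411 − (+7.105e-15/-3.586e+00) = 6.907411
converged: |Δa| < 1e-12 after 5 iterations
sag = a·(cosh(S/(2a)) − 1) = 6.907411·(cosh(1.611675) − 1) = 11.088984
T_max/T_min = cosh(S/(2a)) = 2.605375

a=6.907 sag=11.089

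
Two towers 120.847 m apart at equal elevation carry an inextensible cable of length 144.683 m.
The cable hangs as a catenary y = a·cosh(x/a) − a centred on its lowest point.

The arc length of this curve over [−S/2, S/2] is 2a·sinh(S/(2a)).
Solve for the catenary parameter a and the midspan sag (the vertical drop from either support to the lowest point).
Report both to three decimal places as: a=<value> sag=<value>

seed: a₀ = √(S³/(24(L−S))) = √(120.847³/(24·23.836)) = 55.543277
iter 1: u=1.087863  f(a)=+1.451e+00  f'(a)=-9.642e-01  a ← 55.543277 − (+1.451e+00/-9.642e-01) = 57.047906
iter 2: u=1.059171  f(a)=+6.104e-02  f'(a)=-8.847e-01  a ← 57.047906 − (+6.104e-02/-8.847e-01) = 57.116908
iter 3: u=1.057892  f(a)=+1.186e-04  f'(a)=-8.812e-01  a ← 57.116908 − (+1.186e-04/-8.812e-01) = 57.117043
iter 4: u=1.057889  f(a)=+4.493e-10  f'(a)=-8.812e-01  a ← 57.117043 − (+4.493e-10/-8.812e-01) = 57.117043
iter 5: u=1.057889  f(a)=-2.842e-14  f'(a)=-8.812e-01  a ← 57.117043 − (-2.842e-14/-8.812e-01) = 57.117043
converged: |Δa| < 1e-12 after 5 iterations
sag = a·(cosh(S/(2a)) − 1) = 57.117043·(cosh(1.057889) − 1) = 35.054803
T_max/T_min = cosh(S/(2a)) = 1.613736

a=57.117 sag=35.055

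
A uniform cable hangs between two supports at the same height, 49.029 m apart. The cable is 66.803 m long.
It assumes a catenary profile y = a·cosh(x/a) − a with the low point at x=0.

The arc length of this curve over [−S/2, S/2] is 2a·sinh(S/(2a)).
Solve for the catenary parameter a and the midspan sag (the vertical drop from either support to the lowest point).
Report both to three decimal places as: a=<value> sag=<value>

seed: a₀ = √(S³/(24(L−S))) = √(49.029³/(24·17.774)) = 16.621926
iter 1: u=1.474829  f(a)=+2.036e+00  f'(a)=-2.641e+00  a ← 16.621926 − (+2.036e+00/-2.641e+00) = 17.392807
iter 2: u=1.409462  f(a)=+1.502e-01  f'(a)=-2.265e+00  a ← 17.392807 − (+1.502e-01/-2.265e+00) = 17.459135
iter 3: u=1.404107  f(a)=+9.616e-04  f'(a)=-2.236e+00  a ← 17.459135 − (+9.616e-04/-2.236e+00) = 17.459565
iter 4: u=1.404073  f(a)=+3.996e-08  f'(a)=-2.236e+00  a ← 17.459565 − (+3.996e-08/-2.236e+00) = 17.459565
iter 5: u=1.404073  f(a)=+1.421e-14  f'(a)=-2.236e+00  a ← 17.459565 − (+1.421e-14/-2.236e+00) = 17.459565
converged: |Δa| < 1e-12 after 5 iterations
sag = a·(cosh(S/(2a)) − 1) = 17.459565·(cosh(1.404073) − 1) = 20.229911
T_max/T_min = cosh(S/(2a)) = 2.158672

a=17.460 sag=20.230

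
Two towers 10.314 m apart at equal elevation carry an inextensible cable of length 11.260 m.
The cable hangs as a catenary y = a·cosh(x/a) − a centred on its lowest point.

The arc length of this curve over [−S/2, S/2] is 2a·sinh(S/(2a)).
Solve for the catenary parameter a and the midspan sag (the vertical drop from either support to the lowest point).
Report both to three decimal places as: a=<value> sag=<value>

a=7.045 sag=1.973

seed: a₀ = √(S³/(24(L−S))) = √(10.314³/(24·0.946)) = 6.951676
iter 1: u=0.741836  f(a)=+2.637e-02  f'(a)=-2.874e-01  a ← 6.951676 − (+2.637e-02/-2.874e-01) = 7.043430
iter 2: u=0.732172  f(a)=+5.312e-04  f'(a)=-2.760e-01  a ← 7.043430 − (+5.312e-04/-2.760e-01) = 7.045355
iter 3: u=0.731972  f(a)=+2.254e-07  f'(a)=-2.757e-01  a ← 7.045355 − (+2.254e-07/-2.757e-01) = 7.045356
iter 4: u=0.731972  f(a)=+4.086e-14  f'(a)=-2.757e-01  a ← 7.045356 − (+4.086e-14/-2.757e-01) = 7.045356
converged: |Δa| < 1e-12 after 4 iterations
sag = a·(cosh(S/(2a)) − 1) = 7.045356·(cosh(0.731972) − 1) = 1.973177
T_max/T_min = cosh(S/(2a)) = 1.280068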